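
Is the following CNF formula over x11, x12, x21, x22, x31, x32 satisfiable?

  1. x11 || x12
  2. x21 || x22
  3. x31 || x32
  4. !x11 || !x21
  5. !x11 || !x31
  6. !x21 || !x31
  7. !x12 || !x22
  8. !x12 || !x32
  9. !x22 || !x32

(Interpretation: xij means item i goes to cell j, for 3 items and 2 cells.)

Try x11 = true.
Unit clause (!x21) forces x21 = false.
Unit clause (x22) forces x22 = true.
Unit clause (!x31) forces x31 = false.
Unit clause (x32) forces x32 = true.
That conflicts with the unit clause (!x32).
Undo x11 and try x11 = false.
Unit clause (x12) forces x12 = true.
Unit clause (!x22) forces x22 = false.
Unit clause (x21) forces x21 = true.
Unit clause (!x31) forces x31 = false.
Unit clause (x32) forces x32 = true.
That conflicts with the unit clause (!x32).
Both values of x11 lead to a conflict.
No assignment satisfies every clause.

Unsatisfiable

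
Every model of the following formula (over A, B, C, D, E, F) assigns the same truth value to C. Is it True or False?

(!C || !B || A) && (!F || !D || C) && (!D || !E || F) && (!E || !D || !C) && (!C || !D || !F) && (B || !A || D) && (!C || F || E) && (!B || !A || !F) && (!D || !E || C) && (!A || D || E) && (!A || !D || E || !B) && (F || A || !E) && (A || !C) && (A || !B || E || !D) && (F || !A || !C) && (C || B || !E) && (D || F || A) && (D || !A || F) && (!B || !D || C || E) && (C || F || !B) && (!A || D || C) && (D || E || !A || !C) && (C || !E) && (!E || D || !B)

False

Suppose C = true.
The clause (A) is unit, so A = true.
The clause (F) is unit, so F = true.
The clause (!D) is unit, so D = false.
The clause (B) is unit, so B = true.
But (!B) is also a unit clause — contradiction.
So every satisfying assignment has C = False.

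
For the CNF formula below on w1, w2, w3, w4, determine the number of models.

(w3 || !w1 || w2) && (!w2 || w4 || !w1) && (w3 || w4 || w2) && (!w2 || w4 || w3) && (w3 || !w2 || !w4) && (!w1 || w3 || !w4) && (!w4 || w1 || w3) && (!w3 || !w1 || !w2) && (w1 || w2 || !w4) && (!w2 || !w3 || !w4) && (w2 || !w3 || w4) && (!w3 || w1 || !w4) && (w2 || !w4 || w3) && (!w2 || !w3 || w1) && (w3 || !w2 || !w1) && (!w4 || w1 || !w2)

1

There are 2^4 = 16 truth assignments over (w1, w2, w3, w4).
Check each against the 16 clauses (columns in the order w1, w2, w3, w4):
  F F F F  ✗ fails (w3 || w4 || w2)
  F F F T  ✗ fails (!w4 || w1 || w3)
  F F T F  ✗ fails (w2 || !w3 || w4)
  F F T T  ✗ fails (w1 || w2 || !w4)
  F T F F  ✗ fails (!w2 || w4 || w3)
  F T F T  ✗ fails (w3 || !w2 || !w4)
  F T T F  ✗ fails (!w2 || !w3 || w1)
  F T T T  ✗ fails (!w2 || !w3 || !w4)
  T F F F  ✗ fails (w3 || !w1 || w2)
  T F F T  ✗ fails (w3 || !w1 || w2)
  T F T F  ✗ fails (w2 || !w3 || w4)
  T F T T  ✓ satisfies all
  T T F F  ✗ fails (!w2 || w4 || !w1)
  T T F T  ✗ fails (w3 || !w2 || !w4)
  T T T F  ✗ fails (!w2 || w4 || !w1)
  T T T T  ✗ fails (!w3 || !w1 || !w2)
1 of the 16 rows is a model.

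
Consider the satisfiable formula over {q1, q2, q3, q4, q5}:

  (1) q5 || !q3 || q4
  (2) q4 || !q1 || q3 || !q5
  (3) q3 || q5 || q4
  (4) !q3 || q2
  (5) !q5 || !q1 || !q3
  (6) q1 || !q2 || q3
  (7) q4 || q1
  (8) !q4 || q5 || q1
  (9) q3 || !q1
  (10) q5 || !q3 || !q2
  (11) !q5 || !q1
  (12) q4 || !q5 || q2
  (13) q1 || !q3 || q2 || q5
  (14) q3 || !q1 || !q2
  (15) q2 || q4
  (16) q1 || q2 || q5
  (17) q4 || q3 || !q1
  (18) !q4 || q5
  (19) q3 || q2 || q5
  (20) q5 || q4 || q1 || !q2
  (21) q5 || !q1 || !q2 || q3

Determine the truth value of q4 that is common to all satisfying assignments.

Suppose q4 = false.
The clause (q1) is unit, so q1 = true.
The clause (q3) is unit, so q3 = true.
The clause (q5) is unit, so q5 = true.
That conflicts with the unit clause (!q5).
So every satisfying assignment has q4 = True.

True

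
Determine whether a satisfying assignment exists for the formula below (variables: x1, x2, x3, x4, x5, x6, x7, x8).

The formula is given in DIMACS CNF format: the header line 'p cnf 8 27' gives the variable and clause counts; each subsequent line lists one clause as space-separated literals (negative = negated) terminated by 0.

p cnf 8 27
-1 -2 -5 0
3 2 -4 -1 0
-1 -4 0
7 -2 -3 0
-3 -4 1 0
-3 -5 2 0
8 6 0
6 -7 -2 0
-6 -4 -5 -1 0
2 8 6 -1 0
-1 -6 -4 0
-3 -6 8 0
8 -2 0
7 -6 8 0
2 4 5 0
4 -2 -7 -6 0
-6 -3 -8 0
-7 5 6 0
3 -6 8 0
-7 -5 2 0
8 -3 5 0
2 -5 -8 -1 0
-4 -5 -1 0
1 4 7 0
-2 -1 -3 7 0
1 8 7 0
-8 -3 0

Yes

Case x1 = False:
Case x3 = False:
Case x8 = True:
Case x4 = True:
Case x6 = True:
Case x7 = True:
Case x5 = False:
No clause remains; x2 is free.
A satisfying assignment: x1: False, x2: True, x3: False, x4: True, x5: False, x6: True, x7: True, x8: True.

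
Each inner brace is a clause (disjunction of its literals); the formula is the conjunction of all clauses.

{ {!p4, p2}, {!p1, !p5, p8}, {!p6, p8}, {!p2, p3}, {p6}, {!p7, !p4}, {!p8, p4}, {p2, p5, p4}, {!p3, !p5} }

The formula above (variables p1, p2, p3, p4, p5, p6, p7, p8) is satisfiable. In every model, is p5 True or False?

Suppose p5 = true.
The clause (p6) is unit, so p6 = true.
The clause (p8) is unit, so p8 = true.
The clause (p4) is unit, so p4 = true.
The clause (p2) is unit, so p2 = true.
The clause (p3) is unit, so p3 = true.
But (!p3) is also a unit clause — contradiction.
So every satisfying assignment has p5 = False.

False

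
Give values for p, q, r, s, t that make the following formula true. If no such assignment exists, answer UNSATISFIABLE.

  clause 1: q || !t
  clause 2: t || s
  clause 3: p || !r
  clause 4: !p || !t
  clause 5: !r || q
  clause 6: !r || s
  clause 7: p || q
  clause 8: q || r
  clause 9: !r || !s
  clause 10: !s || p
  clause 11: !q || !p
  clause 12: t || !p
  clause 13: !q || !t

UNSATISFIABLE

Suppose q = true.
From the singleton clause (!p), p = false.
From the singleton clause (!r), r = false.
From the singleton clause (!s), s = false.
From the singleton clause (t), t = true.
Now (!t) is unsatisfied and unit — conflict.
So q must be the other value — set q = false.
From the singleton clause (!t), t = false.
From the singleton clause (s), s = true.
From the singleton clause (!r), r = false.
Now (r) is unsatisfied and unit — conflict.
Both values of q lead to a conflict.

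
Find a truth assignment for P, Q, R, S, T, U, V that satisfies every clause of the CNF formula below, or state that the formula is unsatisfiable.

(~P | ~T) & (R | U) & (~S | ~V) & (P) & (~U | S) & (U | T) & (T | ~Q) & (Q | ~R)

Unit clause (P) forces P = 1.
Unit clause (~T) forces T = 0.
Unit clause (U) forces U = 1.
Unit clause (S) forces S = 1.
Unit clause (~V) forces V = 0.
Unit clause (~Q) forces Q = 0.
Unit clause (~R) forces R = 0.
All clauses are satisfied.

P: 1; Q: 0; R: 0; S: 1; T: 0; U: 1; V: 0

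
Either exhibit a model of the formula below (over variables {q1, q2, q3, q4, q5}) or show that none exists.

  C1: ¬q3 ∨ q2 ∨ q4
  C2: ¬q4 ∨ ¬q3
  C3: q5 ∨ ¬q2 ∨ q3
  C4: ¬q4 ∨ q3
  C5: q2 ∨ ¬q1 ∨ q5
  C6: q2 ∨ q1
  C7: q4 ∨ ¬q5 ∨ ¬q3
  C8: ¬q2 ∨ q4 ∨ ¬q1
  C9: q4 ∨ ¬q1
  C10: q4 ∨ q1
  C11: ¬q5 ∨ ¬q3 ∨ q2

UNSATISFIABLE

Suppose q4 = False.
From the singleton clause (¬q1), q1 = False.
But (q1) is also a unit clause — contradiction.
Undo q4 and try q4 = True.
From the singleton clause (¬q3), q3 = False.
But (q3) is also a unit clause — contradiction.
Neither q4 = True nor q4 = False works.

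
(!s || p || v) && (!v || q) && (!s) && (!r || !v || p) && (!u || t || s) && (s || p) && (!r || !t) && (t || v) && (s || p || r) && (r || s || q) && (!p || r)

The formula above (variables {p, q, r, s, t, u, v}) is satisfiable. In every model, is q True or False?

Suppose q = false.
Unit clause (!v) forces v = false.
Unit clause (!s) forces s = false.
Unit clause (p) forces p = true.
Unit clause (t) forces t = true.
Unit clause (!r) forces r = false.
But (r) is also a unit clause — contradiction.
So every satisfying assignment has q = True.

True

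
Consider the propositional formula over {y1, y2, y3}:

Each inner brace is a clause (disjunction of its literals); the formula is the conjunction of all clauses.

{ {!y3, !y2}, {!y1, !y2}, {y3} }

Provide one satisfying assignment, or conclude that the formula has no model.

y1=false; y2=false; y3=true

The clause (y3) is unit, so y3 = true.
The clause (!y2) is unit, so y2 = false.
All clauses hold; y1 can take either value.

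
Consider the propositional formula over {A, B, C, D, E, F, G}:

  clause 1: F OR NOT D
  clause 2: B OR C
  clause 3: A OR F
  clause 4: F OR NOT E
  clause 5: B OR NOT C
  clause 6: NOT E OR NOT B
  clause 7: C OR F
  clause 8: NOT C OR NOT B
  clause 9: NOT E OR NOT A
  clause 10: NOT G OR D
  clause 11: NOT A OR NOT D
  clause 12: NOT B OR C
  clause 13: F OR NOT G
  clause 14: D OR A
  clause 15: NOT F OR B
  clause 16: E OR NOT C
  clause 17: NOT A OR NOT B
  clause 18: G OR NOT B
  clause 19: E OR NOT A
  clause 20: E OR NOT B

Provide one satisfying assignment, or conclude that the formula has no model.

UNSATISFIABLE

Try F = true.
The clause (B) is unit, so B = true.
The clause (NOT E) is unit, so E = false.
But (E) is also a unit clause — contradiction.
So F must be the other value — set F = false.
The clause (NOT D) is unit, so D = false.
The clause (A) is unit, so A = true.
The clause (NOT E) is unit, so E = false.
But (E) is also a unit clause — contradiction.
Both values of F lead to a conflict.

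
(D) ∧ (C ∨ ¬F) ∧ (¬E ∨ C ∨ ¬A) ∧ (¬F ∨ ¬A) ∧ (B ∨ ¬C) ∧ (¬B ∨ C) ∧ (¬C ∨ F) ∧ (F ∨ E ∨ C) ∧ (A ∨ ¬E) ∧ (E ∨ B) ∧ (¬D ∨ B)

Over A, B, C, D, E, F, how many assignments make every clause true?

1

There are 2^6 = 64 truth assignments over (A, B, C, D, E, F).
Split on A. With A = True, the clauses containing A are satisfied and ¬A drops from the rest; 0 of the 2^5 = 32 assignments to the other variables satisfy what remains.
With A = False, by the same count on the reduced clause set, 1 assignment works.
Total: 0 + 1 = 1.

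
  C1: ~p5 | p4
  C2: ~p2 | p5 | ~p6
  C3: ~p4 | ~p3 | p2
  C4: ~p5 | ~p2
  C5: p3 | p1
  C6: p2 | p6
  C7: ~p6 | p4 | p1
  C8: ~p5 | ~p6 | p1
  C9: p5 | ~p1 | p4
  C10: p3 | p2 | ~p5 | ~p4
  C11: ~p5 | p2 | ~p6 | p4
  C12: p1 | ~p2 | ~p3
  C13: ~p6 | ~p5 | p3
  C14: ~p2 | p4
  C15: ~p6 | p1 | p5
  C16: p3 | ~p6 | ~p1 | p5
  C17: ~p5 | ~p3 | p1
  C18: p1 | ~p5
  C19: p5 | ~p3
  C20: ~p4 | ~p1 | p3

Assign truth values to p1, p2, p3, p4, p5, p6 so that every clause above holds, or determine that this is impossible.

Branch on p5: set p5 = 0.
The clause (~p3) is unit, so p3 = 0.
The clause (p1) is unit, so p1 = 1.
The clause (p4) is unit, so p4 = 1.
But (~p4) is also a unit clause — contradiction.
Backtrack on p5: now try p5 = 1.
The clause (p4) is unit, so p4 = 1.
The clause (~p2) is unit, so p2 = 0.
The clause (~p3) is unit, so p3 = 0.
But (p3) is also a unit clause — contradiction.
Both values of p5 lead to a conflict.

UNSATISFIABLE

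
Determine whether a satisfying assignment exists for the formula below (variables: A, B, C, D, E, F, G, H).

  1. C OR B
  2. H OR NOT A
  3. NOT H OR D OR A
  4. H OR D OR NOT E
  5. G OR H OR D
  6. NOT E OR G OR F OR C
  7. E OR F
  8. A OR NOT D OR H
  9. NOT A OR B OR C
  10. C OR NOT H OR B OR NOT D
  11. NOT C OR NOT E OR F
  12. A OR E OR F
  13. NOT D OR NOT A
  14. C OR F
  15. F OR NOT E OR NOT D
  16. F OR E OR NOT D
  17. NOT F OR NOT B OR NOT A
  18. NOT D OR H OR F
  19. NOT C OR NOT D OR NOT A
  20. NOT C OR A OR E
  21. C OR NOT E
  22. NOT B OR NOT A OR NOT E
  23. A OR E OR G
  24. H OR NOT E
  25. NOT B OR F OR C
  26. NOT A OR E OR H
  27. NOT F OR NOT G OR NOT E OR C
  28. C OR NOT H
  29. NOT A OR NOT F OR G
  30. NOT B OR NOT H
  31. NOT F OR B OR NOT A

Branch on C: set C = true.
Branch on H: set H = true.
The clause (NOT B) is unit, so B = false.
Branch on D: set D = true.
The clause (NOT A) is unit, so A = false.
The clause (E) is unit, so E = true.
The clause (F) is unit, so F = true.
No clause remains; G is free.
A satisfying assignment: A ↦ false; B ↦ false; C ↦ true; D ↦ true; E ↦ true; F ↦ true; G ↦ false; H ↦ true.

Satisfiable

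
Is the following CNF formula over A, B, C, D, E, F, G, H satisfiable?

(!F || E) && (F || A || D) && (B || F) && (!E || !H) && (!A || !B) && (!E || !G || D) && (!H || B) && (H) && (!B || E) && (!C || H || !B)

No

From the singleton clause (H), H = true.
From the singleton clause (!E), E = false.
From the singleton clause (!F), F = false.
From the singleton clause (B), B = true.
But (!B) is also a unit clause — contradiction.
No assignment satisfies every clause.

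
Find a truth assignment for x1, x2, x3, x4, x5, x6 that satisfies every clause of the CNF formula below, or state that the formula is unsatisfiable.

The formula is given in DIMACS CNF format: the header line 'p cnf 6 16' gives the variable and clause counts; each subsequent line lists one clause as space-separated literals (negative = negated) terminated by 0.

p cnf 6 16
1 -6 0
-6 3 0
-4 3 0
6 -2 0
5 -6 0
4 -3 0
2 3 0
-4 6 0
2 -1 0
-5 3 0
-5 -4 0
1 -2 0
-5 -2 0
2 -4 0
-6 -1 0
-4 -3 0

Suppose x1 = True.
The clause (x2) is unit, so x2 = True.
The clause (x6) is unit, so x6 = True.
That conflicts with the unit clause (¬x6).
That branch fails; take x1 = False instead.
The clause (¬x6) is unit, so x6 = False.
The clause (¬x2) is unit, so x2 = False.
The clause (x3) is unit, so x3 = True.
The clause (x4) is unit, so x4 = True.
That conflicts with the unit clause (¬x4).
Neither x1 = True nor x1 = False works.

UNSATISFIABLE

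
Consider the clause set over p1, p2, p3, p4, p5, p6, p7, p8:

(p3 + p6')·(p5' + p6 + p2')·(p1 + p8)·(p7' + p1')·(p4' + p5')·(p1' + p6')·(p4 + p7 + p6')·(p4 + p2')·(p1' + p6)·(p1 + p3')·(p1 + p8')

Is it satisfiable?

Try p3 = 1.
Unit clause (p1) forces p1 = 1.
Unit clause (p7') forces p7 = 0.
Unit clause (p6') forces p6 = 0.
That conflicts with the unit clause (p6).
So p3 must be the other value — set p3 = 0.
Unit clause (p6') forces p6 = 0.
Unit clause (p1') forces p1 = 0.
Unit clause (p8) forces p8 = 1.
That conflicts with the unit clause (p8').
Neither p3 = 1 nor p3 = 0 works.
No assignment satisfies every clause.

No, unsatisfiable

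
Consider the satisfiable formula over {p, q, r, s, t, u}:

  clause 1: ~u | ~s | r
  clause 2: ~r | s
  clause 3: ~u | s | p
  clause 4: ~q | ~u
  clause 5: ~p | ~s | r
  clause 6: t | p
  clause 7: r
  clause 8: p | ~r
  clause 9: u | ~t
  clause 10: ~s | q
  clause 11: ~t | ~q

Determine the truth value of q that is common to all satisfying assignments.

Suppose q = 0.
(r) alone gives r = 1.
(s) alone gives s = 1.
But (~s) is also a unit clause — contradiction.
So every satisfying assignment has q = True.

True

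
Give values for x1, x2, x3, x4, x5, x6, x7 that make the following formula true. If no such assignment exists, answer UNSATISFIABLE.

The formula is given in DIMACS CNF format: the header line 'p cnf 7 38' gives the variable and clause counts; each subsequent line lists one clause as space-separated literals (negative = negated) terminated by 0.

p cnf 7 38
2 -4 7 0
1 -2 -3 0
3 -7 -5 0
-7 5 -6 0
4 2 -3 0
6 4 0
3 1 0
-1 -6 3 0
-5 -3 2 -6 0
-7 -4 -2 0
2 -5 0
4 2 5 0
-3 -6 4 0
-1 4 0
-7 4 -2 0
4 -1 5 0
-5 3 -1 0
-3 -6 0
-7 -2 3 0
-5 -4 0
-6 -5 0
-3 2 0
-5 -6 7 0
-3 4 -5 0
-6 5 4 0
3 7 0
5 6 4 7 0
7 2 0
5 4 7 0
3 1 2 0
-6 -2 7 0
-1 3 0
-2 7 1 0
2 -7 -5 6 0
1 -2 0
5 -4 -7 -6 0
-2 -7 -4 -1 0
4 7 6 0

Suppose x6 = False.
From the singleton clause (x4), x4 = True.
From the singleton clause (¬x5), x5 = False.
Suppose x2 = True.
From the singleton clause (¬x7), x7 = False.
From the singleton clause (x3), x3 = True.
From the singleton clause (x1), x1 = True.
This assignment satisfies each clause.

x1=True,  x2=True,  x3=True,  x4=True,  x5=False,  x6=False,  x7=False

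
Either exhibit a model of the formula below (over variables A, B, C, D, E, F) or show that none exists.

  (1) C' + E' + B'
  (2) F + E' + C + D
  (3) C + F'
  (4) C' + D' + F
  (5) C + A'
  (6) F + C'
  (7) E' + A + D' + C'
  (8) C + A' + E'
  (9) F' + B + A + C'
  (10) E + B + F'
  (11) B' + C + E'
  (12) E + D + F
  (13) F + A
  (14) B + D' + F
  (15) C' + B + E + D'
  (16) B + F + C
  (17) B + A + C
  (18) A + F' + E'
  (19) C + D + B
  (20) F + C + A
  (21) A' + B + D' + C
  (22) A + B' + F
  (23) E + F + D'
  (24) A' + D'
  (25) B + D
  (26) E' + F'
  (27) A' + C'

A=0, B=1, C=1, D=0, E=0, F=1

Case C = 1:
From the singleton clause (F), F = 1.
From the singleton clause (E'), E = 0.
From the singleton clause (B), B = 1.
From the singleton clause (A'), A = 0.
Every clause is now satisfied; D is unconstrained.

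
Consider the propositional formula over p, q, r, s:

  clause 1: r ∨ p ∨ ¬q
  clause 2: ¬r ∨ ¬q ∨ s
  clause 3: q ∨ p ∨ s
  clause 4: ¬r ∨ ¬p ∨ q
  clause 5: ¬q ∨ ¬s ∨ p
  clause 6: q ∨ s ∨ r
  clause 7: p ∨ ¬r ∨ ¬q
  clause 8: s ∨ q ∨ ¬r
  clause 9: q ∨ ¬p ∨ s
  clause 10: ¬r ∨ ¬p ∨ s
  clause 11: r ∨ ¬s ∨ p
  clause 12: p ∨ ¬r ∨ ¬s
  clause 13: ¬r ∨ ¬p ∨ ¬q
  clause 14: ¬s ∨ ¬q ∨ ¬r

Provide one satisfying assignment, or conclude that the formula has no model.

p=True,  q=True,  r=False,  s=False

Suppose r = False.
Suppose p = True.
Suppose q = True.
All clauses hold; s can take either value.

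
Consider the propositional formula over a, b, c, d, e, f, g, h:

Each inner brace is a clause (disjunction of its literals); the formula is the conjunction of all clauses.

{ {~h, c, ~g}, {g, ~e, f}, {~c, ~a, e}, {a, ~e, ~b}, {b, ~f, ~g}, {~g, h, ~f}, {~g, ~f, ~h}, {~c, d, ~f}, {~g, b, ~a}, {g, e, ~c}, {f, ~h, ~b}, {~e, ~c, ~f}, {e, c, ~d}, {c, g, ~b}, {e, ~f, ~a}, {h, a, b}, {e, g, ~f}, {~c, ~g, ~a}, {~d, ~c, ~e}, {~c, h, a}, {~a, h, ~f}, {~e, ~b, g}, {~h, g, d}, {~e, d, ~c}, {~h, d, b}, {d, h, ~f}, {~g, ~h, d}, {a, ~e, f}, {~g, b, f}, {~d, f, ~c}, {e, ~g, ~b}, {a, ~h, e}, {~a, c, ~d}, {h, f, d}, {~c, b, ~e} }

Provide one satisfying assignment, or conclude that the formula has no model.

a: 0,  b: 0,  c: 0,  d: 1,  e: 1,  f: 1,  g: 0,  h: 1

Branch on h: set h = 1.
Branch on c: set c = 0.
From the singleton clause (~g), g = 0.
From the singleton clause (~b), b = 0.
From the singleton clause (d), d = 1.
From the singleton clause (e), e = 1.
From the singleton clause (f), f = 1.
From the singleton clause (~a), a = 0.
All clauses are satisfied.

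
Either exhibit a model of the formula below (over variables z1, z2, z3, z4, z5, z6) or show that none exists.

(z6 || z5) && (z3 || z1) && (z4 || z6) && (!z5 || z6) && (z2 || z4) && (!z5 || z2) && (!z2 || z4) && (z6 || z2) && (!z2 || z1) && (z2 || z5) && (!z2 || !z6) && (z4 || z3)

Case z6 = true:
The clause (!z2) is unit, so z2 = false.
The clause (z4) is unit, so z4 = true.
The clause (!z5) is unit, so z5 = false.
That conflicts with the unit clause (z5).
Undo z6 and try z6 = false.
The clause (z5) is unit, so z5 = true.
That conflicts with the unit clause (!z5).
Neither z6 = true nor z6 = false works.

UNSATISFIABLE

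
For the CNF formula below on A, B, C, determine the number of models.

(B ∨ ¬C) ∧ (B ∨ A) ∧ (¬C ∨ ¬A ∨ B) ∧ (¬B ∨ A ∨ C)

There are 2^3 = 8 truth assignments over (A, B, C).
Check each against the 4 clauses (columns in the order A, B, C):
  F F F  ✗ fails (B ∨ A)
  F F T  ✗ fails (B ∨ ¬C)
  F T F  ✗ fails (¬B ∨ A ∨ C)
  F T T  ✓ satisfies all
  T F F  ✓ satisfies all
  T F T  ✗ fails (B ∨ ¬C)
  T T F  ✓ satisfies all
  T T T  ✓ satisfies all
4 of the 8 rows are models.

4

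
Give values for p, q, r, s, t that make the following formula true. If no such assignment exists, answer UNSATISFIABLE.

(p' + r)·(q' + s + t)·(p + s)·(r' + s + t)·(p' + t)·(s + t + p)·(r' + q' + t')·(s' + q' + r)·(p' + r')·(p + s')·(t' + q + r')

UNSATISFIABLE

Case p = 0:
(s) alone gives s = 1.
Now (s') is unsatisfied and unit — conflict.
So p must be the other value — set p = 1.
(r) alone gives r = 1.
Now (r') is unsatisfied and unit — conflict.
Either choice for p ends in contradiction.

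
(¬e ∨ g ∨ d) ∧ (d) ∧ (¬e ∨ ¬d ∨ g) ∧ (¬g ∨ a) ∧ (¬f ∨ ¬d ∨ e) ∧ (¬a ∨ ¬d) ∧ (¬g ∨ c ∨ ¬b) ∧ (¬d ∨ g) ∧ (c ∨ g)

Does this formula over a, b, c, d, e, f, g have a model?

The clause (d) is unit, so d = True.
The clause (¬a) is unit, so a = False.
The clause (¬g) is unit, so g = False.
But (g) is also a unit clause — contradiction.
No assignment satisfies every clause.

No, unsatisfiable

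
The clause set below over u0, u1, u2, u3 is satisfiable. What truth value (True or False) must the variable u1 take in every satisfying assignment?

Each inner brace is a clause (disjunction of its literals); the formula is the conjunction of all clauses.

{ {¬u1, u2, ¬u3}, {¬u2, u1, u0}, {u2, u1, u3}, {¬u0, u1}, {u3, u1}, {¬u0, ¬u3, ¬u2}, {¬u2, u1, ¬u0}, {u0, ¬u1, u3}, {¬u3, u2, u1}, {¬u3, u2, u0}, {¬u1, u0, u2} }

True

Suppose u1 = False.
From the singleton clause (¬u0), u0 = False.
From the singleton clause (¬u2), u2 = False.
From the singleton clause (u3), u3 = True.
That conflicts with the unit clause (¬u3).
So every satisfying assignment has u1 = True.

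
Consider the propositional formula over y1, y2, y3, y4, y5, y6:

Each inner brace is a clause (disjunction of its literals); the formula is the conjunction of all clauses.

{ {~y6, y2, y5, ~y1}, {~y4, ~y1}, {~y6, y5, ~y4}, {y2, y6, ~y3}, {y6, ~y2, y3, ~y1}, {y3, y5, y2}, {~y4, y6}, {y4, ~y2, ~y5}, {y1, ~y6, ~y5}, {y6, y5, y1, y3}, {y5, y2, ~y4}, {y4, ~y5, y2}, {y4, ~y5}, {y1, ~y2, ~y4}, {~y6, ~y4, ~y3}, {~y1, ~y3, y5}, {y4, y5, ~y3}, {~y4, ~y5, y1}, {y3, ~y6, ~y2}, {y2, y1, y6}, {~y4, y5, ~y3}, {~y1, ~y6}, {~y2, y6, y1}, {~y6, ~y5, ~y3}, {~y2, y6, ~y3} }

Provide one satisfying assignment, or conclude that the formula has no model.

Suppose y4 = 0.
Unit clause (~y5) forces y5 = 0.
Unit clause (~y3) forces y3 = 0.
Unit clause (y2) forces y2 = 1.
Unit clause (~y6) forces y6 = 0.
Unit clause (~y1) forces y1 = 0.
That conflicts with the unit clause (y1).
Backtrack on y4: now try y4 = 1.
Unit clause (~y1) forces y1 = 0.
Unit clause (y6) forces y6 = 1.
Unit clause (y5) forces y5 = 1.
That conflicts with the unit clause (~y5).
Either choice for y4 ends in contradiction.

UNSATISFIABLE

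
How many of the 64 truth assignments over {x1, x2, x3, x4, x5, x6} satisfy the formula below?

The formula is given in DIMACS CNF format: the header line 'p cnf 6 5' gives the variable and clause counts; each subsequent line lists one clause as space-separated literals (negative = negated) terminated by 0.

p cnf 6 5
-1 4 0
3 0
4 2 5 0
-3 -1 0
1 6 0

There are 2^6 = 64 truth assignments over (x1, x2, x3, x4, x5, x6).
Split on x5. With x5 = True, the clauses containing x5 are satisfied and ¬x5 drops from the rest; 4 of the 2^5 = 32 assignments to the other variables satisfy what remains.
With x5 = False, by the same count on the reduced clause set, 3 assignments work.
Total: 4 + 3 = 7.

7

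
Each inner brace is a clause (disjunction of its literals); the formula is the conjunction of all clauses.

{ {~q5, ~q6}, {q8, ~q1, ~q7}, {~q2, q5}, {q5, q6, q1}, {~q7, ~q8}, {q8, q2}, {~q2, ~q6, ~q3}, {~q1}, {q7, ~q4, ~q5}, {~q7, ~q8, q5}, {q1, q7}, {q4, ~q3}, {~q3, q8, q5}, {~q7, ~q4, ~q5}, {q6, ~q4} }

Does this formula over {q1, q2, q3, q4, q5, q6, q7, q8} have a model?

Yes

The clause (~q1) is unit, so q1 = 0.
The clause (q7) is unit, so q7 = 1.
The clause (~q8) is unit, so q8 = 0.
The clause (q2) is unit, so q2 = 1.
The clause (q5) is unit, so q5 = 1.
The clause (~q6) is unit, so q6 = 0.
The clause (~q4) is unit, so q4 = 0.
The clause (~q3) is unit, so q3 = 0.
This assignment satisfies each clause.
A satisfying assignment: q1: 0,  q2: 1,  q3: 0,  q4: 0,  q5: 1,  q6: 0,  q7: 1,  q8: 0.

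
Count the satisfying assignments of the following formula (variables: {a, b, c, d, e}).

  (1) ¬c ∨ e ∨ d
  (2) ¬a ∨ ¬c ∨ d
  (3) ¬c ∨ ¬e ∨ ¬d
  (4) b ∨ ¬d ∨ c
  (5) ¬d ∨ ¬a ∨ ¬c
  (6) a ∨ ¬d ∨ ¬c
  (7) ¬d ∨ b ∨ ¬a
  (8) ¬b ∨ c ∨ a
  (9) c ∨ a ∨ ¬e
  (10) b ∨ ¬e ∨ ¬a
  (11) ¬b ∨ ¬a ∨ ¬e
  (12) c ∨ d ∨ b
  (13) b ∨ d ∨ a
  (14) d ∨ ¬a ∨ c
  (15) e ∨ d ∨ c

2

There are 2^5 = 32 truth assignments over (a, b, c, d, e).
Split on e. With e = True, the clauses containing e are satisfied and ¬e drops from the rest; 1 of the 2^4 = 16 assignments to the other variables satisfy what remains.
With e = False, by the same count on the reduced clause set, 1 assignment works.
Total: 1 + 1 = 2.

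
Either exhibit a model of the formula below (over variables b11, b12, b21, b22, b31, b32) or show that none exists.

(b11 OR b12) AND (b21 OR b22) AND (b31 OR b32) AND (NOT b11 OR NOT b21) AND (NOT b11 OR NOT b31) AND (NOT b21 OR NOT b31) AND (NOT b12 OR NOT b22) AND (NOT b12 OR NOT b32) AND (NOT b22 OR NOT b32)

UNSATISFIABLE

Case b11 = true:
(NOT b21) alone gives b21 = false.
(b22) alone gives b22 = true.
(NOT b31) alone gives b31 = false.
(b32) alone gives b32 = true.
Now (NOT b32) is unsatisfied and unit — conflict.
Backtrack on b11: now try b11 = false.
(b12) alone gives b12 = true.
(NOT b22) alone gives b22 = false.
(b21) alone gives b21 = true.
(NOT b31) alone gives b31 = false.
(b32) alone gives b32 = true.
Now (NOT b32) is unsatisfied and unit — conflict.
Neither b11 = true nor b11 = false works.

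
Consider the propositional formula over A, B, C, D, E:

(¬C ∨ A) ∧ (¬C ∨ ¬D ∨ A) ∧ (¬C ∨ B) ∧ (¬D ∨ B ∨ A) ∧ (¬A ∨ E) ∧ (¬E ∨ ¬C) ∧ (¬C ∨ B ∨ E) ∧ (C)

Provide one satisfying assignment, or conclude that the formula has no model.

UNSATISFIABLE

From the singleton clause (C), C = True.
From the singleton clause (A), A = True.
From the singleton clause (B), B = True.
From the singleton clause (E), E = True.
Now (¬E) is unsatisfied and unit — conflict.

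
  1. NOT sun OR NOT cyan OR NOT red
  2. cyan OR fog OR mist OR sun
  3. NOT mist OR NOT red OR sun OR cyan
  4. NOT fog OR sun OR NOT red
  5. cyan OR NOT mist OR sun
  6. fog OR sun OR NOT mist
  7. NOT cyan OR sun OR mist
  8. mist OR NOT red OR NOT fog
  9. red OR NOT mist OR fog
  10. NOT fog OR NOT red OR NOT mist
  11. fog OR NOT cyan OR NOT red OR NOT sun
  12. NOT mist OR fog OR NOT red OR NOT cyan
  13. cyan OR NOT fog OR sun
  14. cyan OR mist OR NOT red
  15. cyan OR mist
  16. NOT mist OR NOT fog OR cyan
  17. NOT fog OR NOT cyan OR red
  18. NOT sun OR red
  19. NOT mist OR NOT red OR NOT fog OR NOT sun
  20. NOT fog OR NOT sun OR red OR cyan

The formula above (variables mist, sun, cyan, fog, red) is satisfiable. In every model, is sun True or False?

True

Suppose sun = false.
Suppose fog = false.
From the singleton clause (NOT mist), mist = false.
From the singleton clause (cyan), cyan = true.
Now (NOT cyan) is unsatisfied and unit — conflict.
So fog must be the other value — set fog = true.
From the singleton clause (NOT red), red = false.
From the singleton clause (cyan), cyan = true.
Now (NOT cyan) is unsatisfied and unit — conflict.
Both values of fog lead to a conflict.
So every satisfying assignment has sun = True.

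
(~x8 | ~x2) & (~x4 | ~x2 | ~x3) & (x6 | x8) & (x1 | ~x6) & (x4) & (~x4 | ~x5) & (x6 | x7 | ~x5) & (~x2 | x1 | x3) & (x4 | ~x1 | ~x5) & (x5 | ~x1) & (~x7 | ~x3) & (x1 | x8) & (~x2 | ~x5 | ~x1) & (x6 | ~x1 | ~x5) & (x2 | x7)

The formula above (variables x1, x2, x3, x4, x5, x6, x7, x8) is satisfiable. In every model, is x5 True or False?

False

Suppose x5 = 1.
Unit clause (x4) forces x4 = 1.
That conflicts with the unit clause (~x4).
So every satisfying assignment has x5 = False.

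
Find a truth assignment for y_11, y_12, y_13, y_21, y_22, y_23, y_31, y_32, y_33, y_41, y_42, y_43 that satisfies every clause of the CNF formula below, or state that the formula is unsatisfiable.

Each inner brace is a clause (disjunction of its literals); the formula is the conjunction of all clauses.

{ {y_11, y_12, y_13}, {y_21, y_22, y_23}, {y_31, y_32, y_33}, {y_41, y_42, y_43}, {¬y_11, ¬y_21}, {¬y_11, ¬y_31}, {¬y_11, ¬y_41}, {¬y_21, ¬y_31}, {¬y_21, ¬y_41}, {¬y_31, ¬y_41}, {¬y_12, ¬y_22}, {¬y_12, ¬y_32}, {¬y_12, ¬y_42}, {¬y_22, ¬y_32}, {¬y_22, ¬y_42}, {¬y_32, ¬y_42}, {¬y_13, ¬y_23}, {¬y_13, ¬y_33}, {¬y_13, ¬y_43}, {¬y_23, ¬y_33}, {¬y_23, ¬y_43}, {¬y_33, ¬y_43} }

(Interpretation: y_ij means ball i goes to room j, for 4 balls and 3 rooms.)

UNSATISFIABLE

Branch on y_11: set y_11 = False.
Branch on y_12: set y_12 = True.
Unit clause (¬y_22) forces y_22 = False.
Unit clause (¬y_32) forces y_32 = False.
Unit clause (¬y_42) forces y_42 = False.
Branch on y_21: set y_21 = True.
Unit clause (¬y_31) forces y_31 = False.
Unit clause (y_33) forces y_33 = True.
Unit clause (¬y_41) forces y_41 = False.
Unit clause (y_43) forces y_43 = True.
Now (¬y_43) is unsatisfied and unit — conflict.
Backtrack on y_21: now try y_21 = False.
Unit clause (y_23) forces y_23 = True.
Unit clause (¬y_13) forces y_13 = False.
Unit clause (¬y_33) forces y_33 = False.
Unit clause (y_31) forces y_31 = True.
Unit clause (¬y_41) forces y_41 = False.
Unit clause (y_43) forces y_43 = True.
Now (¬y_43) is unsatisfied and unit — conflict.
Neither y_21 = True nor y_21 = False works.
Backtrack on y_12: now try y_12 = False.
Unit clause (y_13) forces y_13 = True.
Unit clause (¬y_23) forces y_23 = False.
Unit clause (¬y_33) forces y_33 = False.
Unit clause (¬y_43) forces y_43 = False.
Branch on y_21: set y_21 = True.
Unit clause (¬y_31) forces y_31 = False.
Unit clause (y_32) forces y_32 = True.
Unit clause (¬y_41) forces y_41 = False.
Unit clause (y_42) forces y_42 = True.
Now (¬y_42) is unsatisfied and unit — conflict.
Backtrack on y_21: now try y_21 = False.
Unit clause (y_22) forces y_22 = True.
Unit clause (¬y_32) forces y_32 = False.
Unit clause (y_31) forces y_31 = True.
Unit clause (¬y_41) forces y_41 = False.
Unit clause (y_42) forces y_42 = True.
Now (¬y_42) is unsatisfied and unit — conflict.
Neither y_21 = True nor y_21 = False works.
Neither y_12 = True nor y_12 = False works.
Backtrack on y_11: now try y_11 = True.
Unit clause (¬y_21) forces y_21 = False.
Unit clause (¬y_31) forces y_31 = False.
Unit clause (¬y_41) forces y_41 = False.
Branch on y_22: set y_22 = True.
Unit clause (¬y_12) forces y_12 = False.
Unit clause (¬y_32) forces y_32 = False.
Unit clause (y_33) forces y_33 = True.
Unit clause (¬y_42) forces y_42 = False.
Unit clause (y_43) forces y_43 = True.
Now (¬y_43) is unsatisfied and unit — conflict.
Backtrack on y_22: now try y_22 = False.
Unit clause (y_23) forces y_23 = True.
Unit clause (¬y_13) forces y_13 = False.
Unit clause (¬y_33) forces y_33 = False.
Unit clause (y_32) forces y_32 = True.
Unit clause (¬y_12) forces y_12 = False.
Unit clause (¬y_42) forces y_42 = False.
Unit clause (y_43) forces y_43 = True.
Now (¬y_43) is unsatisfied and unit — conflict.
Neither y_22 = True nor y_22 = False works.
Neither y_11 = True nor y_11 = False works.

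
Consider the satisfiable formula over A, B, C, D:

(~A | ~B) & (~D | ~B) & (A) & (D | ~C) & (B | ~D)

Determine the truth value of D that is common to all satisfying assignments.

Suppose D = 1.
From the singleton clause (~B), B = 0.
That conflicts with the unit clause (B).
So every satisfying assignment has D = False.

False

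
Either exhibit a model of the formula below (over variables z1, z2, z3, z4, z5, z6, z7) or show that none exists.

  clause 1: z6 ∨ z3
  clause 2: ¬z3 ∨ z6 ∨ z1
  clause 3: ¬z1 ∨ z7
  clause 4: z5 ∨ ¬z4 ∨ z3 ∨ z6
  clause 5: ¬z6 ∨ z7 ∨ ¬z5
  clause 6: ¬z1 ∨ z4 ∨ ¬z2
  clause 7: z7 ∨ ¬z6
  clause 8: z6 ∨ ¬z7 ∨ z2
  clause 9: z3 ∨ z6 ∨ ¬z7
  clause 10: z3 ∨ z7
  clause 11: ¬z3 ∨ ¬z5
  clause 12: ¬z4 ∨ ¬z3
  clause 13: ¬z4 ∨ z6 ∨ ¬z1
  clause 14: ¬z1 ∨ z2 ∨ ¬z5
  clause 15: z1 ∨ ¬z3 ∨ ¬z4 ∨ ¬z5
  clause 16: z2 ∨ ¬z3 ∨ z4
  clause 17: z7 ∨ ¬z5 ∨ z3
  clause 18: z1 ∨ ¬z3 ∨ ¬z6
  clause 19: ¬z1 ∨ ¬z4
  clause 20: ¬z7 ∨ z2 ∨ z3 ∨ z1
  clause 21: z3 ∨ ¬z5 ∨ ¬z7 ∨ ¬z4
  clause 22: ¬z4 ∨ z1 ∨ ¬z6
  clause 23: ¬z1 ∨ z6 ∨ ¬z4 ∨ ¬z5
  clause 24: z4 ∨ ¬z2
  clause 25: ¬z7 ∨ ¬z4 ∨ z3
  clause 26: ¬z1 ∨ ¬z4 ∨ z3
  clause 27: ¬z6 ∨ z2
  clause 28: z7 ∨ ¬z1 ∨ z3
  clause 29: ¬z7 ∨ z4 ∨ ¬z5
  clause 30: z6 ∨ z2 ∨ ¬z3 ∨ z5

Branch on z6: set z6 = True.
Unit clause (z7) forces z7 = True.
Unit clause (z2) forces z2 = True.
Unit clause (z4) forces z4 = True.
Unit clause (¬z3) forces z3 = False.
That conflicts with the unit clause (z3).
So z6 must be the other value — set z6 = False.
Unit clause (z3) forces z3 = True.
Unit clause (z1) forces z1 = True.
Unit clause (z7) forces z7 = True.
Unit clause (z2) forces z2 = True.
Unit clause (z4) forces z4 = True.
That conflicts with the unit clause (¬z4).
Both values of z6 lead to a conflict.

UNSATISFIABLE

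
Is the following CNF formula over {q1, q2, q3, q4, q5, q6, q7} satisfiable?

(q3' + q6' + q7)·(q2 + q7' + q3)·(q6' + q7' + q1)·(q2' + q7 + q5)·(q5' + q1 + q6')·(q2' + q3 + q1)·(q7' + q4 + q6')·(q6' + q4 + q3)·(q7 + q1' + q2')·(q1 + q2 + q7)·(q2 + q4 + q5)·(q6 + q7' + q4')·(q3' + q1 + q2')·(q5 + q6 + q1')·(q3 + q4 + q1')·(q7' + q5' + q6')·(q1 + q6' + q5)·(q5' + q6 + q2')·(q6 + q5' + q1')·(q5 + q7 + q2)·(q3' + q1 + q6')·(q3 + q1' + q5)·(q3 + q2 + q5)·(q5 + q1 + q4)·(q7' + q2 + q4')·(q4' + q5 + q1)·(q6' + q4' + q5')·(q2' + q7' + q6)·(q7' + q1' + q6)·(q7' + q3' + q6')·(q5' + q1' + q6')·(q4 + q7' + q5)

Suppose q3 = 1.
Suppose q6 = 0.
Suppose q7 = 1.
From the singleton clause (q4'), q4 = 0.
From the singleton clause (q2'), q2 = 0.
From the singleton clause (q5), q5 = 1.
From the singleton clause (q1'), q1 = 0.
This assignment satisfies each clause.
A satisfying assignment: q1: 0; q2: 0; q3: 1; q4: 0; q5: 1; q6: 0; q7: 1.

Yes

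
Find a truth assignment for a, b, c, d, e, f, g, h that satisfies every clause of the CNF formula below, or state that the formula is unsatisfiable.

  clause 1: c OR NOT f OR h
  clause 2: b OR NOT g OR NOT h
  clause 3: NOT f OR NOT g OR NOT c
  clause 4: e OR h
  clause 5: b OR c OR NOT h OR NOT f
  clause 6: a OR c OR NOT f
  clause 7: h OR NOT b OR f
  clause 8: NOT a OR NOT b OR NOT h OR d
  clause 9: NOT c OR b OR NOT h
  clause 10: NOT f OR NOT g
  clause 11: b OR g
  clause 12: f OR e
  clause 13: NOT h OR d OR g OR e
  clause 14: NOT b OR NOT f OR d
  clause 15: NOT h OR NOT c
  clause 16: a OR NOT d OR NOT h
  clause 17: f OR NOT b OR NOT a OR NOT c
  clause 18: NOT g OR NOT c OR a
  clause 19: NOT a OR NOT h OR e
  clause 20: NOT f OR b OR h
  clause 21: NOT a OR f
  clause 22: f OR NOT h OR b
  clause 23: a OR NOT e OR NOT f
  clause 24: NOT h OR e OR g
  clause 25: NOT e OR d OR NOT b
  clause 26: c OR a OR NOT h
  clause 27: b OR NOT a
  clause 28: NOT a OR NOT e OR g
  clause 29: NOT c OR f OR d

a ↦ false; b ↦ false; c ↦ false; d ↦ true; e ↦ true; f ↦ false; g ↦ true; h ↦ false

Suppose e = true.
Suppose f = false.
The clause (NOT a) is unit, so a = false.
Suppose h = false.
The clause (NOT b) is unit, so b = false.
The clause (g) is unit, so g = true.
The clause (NOT c) is unit, so c = false.
Every clause is now satisfied; d is unconstrained.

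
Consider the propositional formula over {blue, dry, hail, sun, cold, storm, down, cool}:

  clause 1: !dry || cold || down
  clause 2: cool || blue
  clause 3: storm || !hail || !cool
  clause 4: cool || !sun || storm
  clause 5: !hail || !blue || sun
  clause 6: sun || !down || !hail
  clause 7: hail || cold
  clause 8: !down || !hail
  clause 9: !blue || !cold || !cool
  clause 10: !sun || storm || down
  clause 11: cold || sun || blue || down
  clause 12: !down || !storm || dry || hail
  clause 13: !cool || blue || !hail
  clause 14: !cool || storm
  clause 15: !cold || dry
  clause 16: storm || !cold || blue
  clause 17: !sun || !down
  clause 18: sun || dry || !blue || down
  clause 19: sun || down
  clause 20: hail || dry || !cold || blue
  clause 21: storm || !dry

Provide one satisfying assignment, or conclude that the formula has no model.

blue ↦ true, dry ↦ false, hail ↦ true, sun ↦ true, cold ↦ false, storm ↦ true, down ↦ false, cool ↦ true

Branch on cool: set cool = true.
Unit clause (storm) forces storm = true.
Branch on hail: set hail = true.
Unit clause (!down) forces down = false.
Unit clause (blue) forces blue = true.
Unit clause (sun) forces sun = true.
Unit clause (!cold) forces cold = false.
Unit clause (!dry) forces dry = false.
Every clause now holds.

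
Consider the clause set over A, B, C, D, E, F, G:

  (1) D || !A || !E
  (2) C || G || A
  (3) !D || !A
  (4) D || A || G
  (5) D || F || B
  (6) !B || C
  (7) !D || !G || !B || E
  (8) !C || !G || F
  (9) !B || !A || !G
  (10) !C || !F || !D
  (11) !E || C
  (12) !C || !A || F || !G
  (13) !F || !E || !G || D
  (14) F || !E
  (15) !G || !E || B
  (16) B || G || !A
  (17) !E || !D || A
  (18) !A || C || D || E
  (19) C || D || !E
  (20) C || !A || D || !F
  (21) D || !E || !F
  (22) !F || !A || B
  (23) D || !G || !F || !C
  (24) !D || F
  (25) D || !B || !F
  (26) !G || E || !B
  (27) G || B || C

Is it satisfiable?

Try D = true.
Unit clause (!A) forces A = false.
Unit clause (!E) forces E = false.
Unit clause (F) forces F = true.
Unit clause (!C) forces C = false.
Unit clause (G) forces G = true.
Unit clause (!B) forces B = false.
Every clause now holds.
A satisfying assignment: A ↦ false,  B ↦ false,  C ↦ false,  D ↦ true,  E ↦ false,  F ↦ true,  G ↦ true.

Yes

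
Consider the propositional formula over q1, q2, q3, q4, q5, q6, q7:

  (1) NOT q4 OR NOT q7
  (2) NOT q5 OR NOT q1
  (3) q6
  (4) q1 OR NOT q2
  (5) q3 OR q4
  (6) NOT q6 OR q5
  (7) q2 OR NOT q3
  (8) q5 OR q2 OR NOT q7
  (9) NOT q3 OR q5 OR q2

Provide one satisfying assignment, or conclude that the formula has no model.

Unit clause (q6) forces q6 = true.
Unit clause (q5) forces q5 = true.
Unit clause (NOT q1) forces q1 = false.
Unit clause (NOT q2) forces q2 = false.
Unit clause (NOT q3) forces q3 = false.
Unit clause (q4) forces q4 = true.
Unit clause (NOT q7) forces q7 = false.
This assignment satisfies each clause.

q1=false; q2=false; q3=false; q4=true; q5=true; q6=true; q7=false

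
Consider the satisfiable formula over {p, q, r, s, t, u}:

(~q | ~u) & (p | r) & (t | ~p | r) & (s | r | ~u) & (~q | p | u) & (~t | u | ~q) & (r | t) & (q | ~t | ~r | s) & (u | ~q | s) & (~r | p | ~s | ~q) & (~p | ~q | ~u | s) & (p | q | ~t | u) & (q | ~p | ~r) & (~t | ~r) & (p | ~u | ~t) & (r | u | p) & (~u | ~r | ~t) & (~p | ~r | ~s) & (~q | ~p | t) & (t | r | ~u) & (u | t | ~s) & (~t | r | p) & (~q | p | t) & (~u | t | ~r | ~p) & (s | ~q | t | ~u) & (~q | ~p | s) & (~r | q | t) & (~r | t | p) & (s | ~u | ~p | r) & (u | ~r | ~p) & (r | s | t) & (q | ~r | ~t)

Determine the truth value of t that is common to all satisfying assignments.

Suppose t = 0.
(r) alone gives r = 1.
(q) alone gives q = 1.
(~u) alone gives u = 0.
(p) alone gives p = 1.
But (~p) is also a unit clause — contradiction.
So every satisfying assignment has t = True.

True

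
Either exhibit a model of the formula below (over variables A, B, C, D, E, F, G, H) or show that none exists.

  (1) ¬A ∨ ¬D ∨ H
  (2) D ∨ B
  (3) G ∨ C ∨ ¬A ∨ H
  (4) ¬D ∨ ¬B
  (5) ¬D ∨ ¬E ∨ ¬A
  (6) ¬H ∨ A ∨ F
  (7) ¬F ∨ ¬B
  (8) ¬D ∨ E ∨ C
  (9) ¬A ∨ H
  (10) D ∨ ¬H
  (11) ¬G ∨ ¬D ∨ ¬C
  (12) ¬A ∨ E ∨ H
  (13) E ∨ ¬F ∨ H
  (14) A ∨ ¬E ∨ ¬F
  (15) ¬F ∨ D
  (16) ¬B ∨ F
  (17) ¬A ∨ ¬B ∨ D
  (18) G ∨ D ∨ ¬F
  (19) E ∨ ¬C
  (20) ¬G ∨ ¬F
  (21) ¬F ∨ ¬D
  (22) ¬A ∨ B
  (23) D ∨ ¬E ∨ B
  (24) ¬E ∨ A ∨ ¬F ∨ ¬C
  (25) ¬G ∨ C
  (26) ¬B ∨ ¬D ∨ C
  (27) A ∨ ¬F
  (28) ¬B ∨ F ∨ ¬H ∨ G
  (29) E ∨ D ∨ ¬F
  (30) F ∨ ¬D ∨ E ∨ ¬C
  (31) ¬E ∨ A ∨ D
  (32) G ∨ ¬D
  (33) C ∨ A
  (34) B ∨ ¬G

UNSATISFIABLE

Suppose D = True.
Unit clause (¬B) forces B = False.
Unit clause (¬F) forces F = False.
Unit clause (¬A) forces A = False.
Unit clause (¬H) forces H = False.
Unit clause (G) forces G = True.
That conflicts with the unit clause (¬G).
That branch fails; take D = False instead.
Unit clause (B) forces B = True.
Unit clause (¬F) forces F = False.
That conflicts with the unit clause (F).
Neither D = True nor D = False works.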